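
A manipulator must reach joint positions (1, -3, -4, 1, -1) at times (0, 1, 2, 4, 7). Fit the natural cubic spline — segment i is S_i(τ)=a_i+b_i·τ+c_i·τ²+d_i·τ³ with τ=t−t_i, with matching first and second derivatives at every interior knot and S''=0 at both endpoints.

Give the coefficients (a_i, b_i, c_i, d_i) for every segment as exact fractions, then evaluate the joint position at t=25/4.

Δ: Δ0=-4, Δ1=-1, Δ2=5/2, Δ3=-2/3
row 1: diag=4, rhs=18; c'=1/4, d'=9/2
row 2: denom=6−1·1/4=23/4; d'=(21−1·9/2)/(23/4)=66/23
row 3: denom=10−2·8/23=214/23; d'=(-19−2·66/23)/(214/23)=-569/214
back: M3=-569/214
back: M2=66/23−8/23·-569/214=406/107
back: M1=9/2−1/4·406/107=380/107
M: M0=0, M1=380/107, M2=406/107, M3=-569/214, M4=0
seg 0: a=1, c=M0/2=0, d=(M1−M0)/(6·1)=190/321, b=Δ0−h0·(2M0+M1)/6=-1474/321
seg 1: a=-3, c=M1/2=190/107, d=(M2−M1)/(6·1)=13/321, b=Δ1−h1·(2M1+M2)/6=-904/321
seg 2: a=-4, c=M2/2=203/107, d=(M3−M2)/(6·2)=-1381/2568, b=Δ2−h2·(2M2+M3)/6=275/321
seg 3: a=1, c=M3/2=-569/428, d=(M4−M3)/(6·3)=569/3852, b=Δ3−h3·(2M3+M4)/6=1279/642
t_q=25/4 → seg 3, τ=9/4; S=1+1279/642·τ+-569/428·τ²+569/3852·τ³=11909/27392

  seg 0: a=1 b=-1474/321 c=0 d=190/321
  seg 1: a=-3 b=-904/321 c=190/107 d=13/321
  seg 2: a=-4 b=275/321 c=203/107 d=-1381/2568
  seg 3: a=1 b=1279/642 c=-569/428 d=569/3852
S(25/4) = 11909/27392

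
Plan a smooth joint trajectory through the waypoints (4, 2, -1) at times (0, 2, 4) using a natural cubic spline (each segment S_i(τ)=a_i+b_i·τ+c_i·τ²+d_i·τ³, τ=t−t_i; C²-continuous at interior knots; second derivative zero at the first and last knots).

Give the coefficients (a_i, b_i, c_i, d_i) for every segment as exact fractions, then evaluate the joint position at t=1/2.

  seg 0: a=4 b=-7/8 c=0 d=-1/32
  seg 1: a=2 b=-5/4 c=-3/16 d=1/32
S(1/2) = 911/256

Δ: Δ0=-1, Δ1=-3/2
row 1: diag=8, rhs=-3; c'=1/4, d'=-3/8
back: M1=-3/8
M: M0=0, M1=-3/8, M2=0
seg 0: a=4, c=M0/2=0, d=(M1−M0)/(6·2)=-1/32, b=Δ0−h0·(2M0+M1)/6=-7/8
seg 1: a=2, c=M1/2=-3/16, d=(M2−M1)/(6·2)=1/32, b=Δ1−h1·(2M1+M2)/6=-5/4
t_q=1/2 → seg 0, τ=1/2; S=4+-7/8·τ+0·τ²+-1/32·τ³=911/256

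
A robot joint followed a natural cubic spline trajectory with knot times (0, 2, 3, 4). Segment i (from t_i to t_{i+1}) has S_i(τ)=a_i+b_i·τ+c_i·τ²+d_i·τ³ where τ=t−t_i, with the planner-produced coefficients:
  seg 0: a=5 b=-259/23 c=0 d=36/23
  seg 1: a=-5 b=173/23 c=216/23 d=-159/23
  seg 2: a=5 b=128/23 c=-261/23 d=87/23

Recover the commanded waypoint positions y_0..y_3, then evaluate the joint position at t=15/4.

y_0=5 y_1=-5 y_2=5 y_3=3
S(15/4) = 6457/1472

y_0 = S_0(0) = a_0 = 5
y_1 = S_1(0) = a_1 = -5
y_2 = S_2(0) = a_2 = 5
y_3 = S_2(1) = 3
t_q=15/4 is in segment 2 (τ=3/4); S_2(τ)=6457/1472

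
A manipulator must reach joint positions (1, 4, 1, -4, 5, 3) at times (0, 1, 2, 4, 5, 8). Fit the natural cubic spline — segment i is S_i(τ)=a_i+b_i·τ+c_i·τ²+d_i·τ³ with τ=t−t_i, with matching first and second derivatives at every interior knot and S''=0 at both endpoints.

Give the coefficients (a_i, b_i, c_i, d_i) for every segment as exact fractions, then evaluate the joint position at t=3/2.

Δ: Δ0=3, Δ1=-3, Δ2=-5/2, Δ3=9, Δ4=-2/3
row 1: diag=4, rhs=-36; c'=1/4, d'=-9
row 2: denom=6−1·1/4=23/4; d'=(3−1·-9)/(23/4)=48/23
row 3: denom=6−2·8/23=122/23; d'=(69−2·48/23)/(122/23)=1491/122
row 4: denom=8−1·23/122=953/122; d'=(-58−1·1491/122)/(953/122)=-8567/953
back: M4=-8567/953
back: M3=1491/122−23/122·-8567/953=13262/953
back: M2=48/23−8/23·13262/953=-2624/953
back: M1=-9−1/4·-2624/953=-7921/953
M: M0=0, M1=-7921/953, M2=-2624/953, M3=13262/953, M4=-8567/953, M5=0
seg 0: a=1, c=M0/2=0, d=(M1−M0)/(6·1)=-7921/5718, b=Δ0−h0·(2M0+M1)/6=25075/5718
seg 1: a=4, c=M1/2=-7921/1906, d=(M2−M1)/(6·1)=5297/5718, b=Δ1−h1·(2M1+M2)/6=656/2859
seg 2: a=1, c=M2/2=-1312/953, d=(M3−M2)/(6·2)=7943/5718, b=Δ2−h2·(2M2+M3)/6=-30323/5718
seg 3: a=-4, c=M3/2=6631/953, d=(M4−M3)/(6·1)=-21829/5718, b=Δ3−h3·(2M3+M4)/6=33505/5718
seg 4: a=5, c=M4/2=-8567/1906, d=(M5−M4)/(6·3)=8567/17154, b=Δ4−h4·(2M4+M5)/6=23795/2859
t_q=3/2 → seg 1, τ=1/2; S=4+656/2859·τ+-7921/1906·τ²+5297/5718·τ³=48665/15248

  seg 0: a=1 b=25075/5718 c=0 d=-7921/5718
  seg 1: a=4 b=656/2859 c=-7921/1906 d=5297/5718
  seg 2: a=1 b=-30323/5718 c=-1312/953 d=7943/5718
  seg 3: a=-4 b=33505/5718 c=6631/953 d=-21829/5718
  seg 4: a=5 b=23795/2859 c=-8567/1906 d=8567/17154
S(3/2) = 48665/15248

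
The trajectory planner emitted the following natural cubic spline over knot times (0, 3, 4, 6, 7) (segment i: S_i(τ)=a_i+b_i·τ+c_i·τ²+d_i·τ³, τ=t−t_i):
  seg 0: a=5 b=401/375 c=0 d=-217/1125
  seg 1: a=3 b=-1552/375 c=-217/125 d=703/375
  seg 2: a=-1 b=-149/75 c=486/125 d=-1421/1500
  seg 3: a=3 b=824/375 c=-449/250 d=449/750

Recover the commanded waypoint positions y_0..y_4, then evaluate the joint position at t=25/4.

y_0=5 y_1=3 y_2=-1 y_3=3 y_4=4
S(25/4) = 55143/16000

y_0 = S_0(0) = a_0 = 5
y_1 = S_1(0) = a_1 = 3
y_2 = S_2(0) = a_2 = -1
y_3 = S_3(0) = a_3 = 3
y_4 = S_3(1) = 4
t_q=25/4 is in segment 3 (τ=1/4); S_3(τ)=55143/16000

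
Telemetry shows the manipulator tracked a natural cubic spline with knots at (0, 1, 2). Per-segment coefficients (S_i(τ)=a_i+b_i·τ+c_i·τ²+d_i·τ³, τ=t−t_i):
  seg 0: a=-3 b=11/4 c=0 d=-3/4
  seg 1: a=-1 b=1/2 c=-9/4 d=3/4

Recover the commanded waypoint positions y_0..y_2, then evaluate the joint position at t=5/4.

y_0 = S_0(0) = a_0 = -3
y_1 = S_1(0) = a_1 = -1
y_2 = S_1(1) = -2
t_q=5/4 is in segment 1 (τ=1/4); S_1(τ)=-257/256

y_0=-3 y_1=-1 y_2=-2
S(5/4) = -257/256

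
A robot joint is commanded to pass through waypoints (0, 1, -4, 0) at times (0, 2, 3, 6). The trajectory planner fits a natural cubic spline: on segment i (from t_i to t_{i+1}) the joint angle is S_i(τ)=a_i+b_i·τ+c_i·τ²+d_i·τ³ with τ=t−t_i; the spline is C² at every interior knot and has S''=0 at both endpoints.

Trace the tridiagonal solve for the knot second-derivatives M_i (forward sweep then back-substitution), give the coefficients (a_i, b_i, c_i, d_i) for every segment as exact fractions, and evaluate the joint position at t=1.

Δ: Δ0=1/2, Δ1=-5, Δ2=4/3
row 1: diag=6, rhs=-33; c'=1/6, d'=-11/2
row 2: denom=8−1·1/6=47/6; d'=(38−1·-11/2)/(47/6)=261/47
back: M2=261/47
back: M1=-11/2−1/6·261/47=-302/47
M: M0=0, M1=-302/47, M2=261/47, M3=0
seg 0: a=0, c=M0/2=0, d=(M1−M0)/(6·2)=-151/282, b=Δ0−h0·(2M0+M1)/6=745/282
seg 1: a=1, c=M1/2=-151/47, d=(M2−M1)/(6·1)=563/282, b=Δ1−h1·(2M1+M2)/6=-1067/282
seg 2: a=-4, c=M2/2=261/94, d=(M3−M2)/(6·3)=-29/94, b=Δ2−h2·(2M2+M3)/6=-595/141
t_q=1 → seg 0, τ=1; S=0+745/282·τ+0·τ²+-151/282·τ³=99/47

  seg 0: a=0 b=745/282 c=0 d=-151/282
  seg 1: a=1 b=-1067/282 c=-151/47 d=563/282
  seg 2: a=-4 b=-595/141 c=261/94 d=-29/94
S(1) = 99/47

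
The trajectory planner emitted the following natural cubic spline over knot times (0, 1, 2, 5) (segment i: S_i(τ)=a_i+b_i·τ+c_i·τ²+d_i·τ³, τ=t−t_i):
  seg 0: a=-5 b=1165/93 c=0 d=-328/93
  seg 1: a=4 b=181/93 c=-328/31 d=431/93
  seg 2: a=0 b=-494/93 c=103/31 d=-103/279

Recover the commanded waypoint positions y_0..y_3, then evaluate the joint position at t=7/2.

y_0 = S_0(0) = a_0 = -5
y_1 = S_1(0) = a_1 = 4
y_2 = S_2(0) = a_2 = 0
y_3 = S_2(3) = 4
t_q=7/2 is in segment 2 (τ=3/2); S_2(τ)=-431/248

y_0=-5 y_1=4 y_2=0 y_3=4
S(7/2) = -431/248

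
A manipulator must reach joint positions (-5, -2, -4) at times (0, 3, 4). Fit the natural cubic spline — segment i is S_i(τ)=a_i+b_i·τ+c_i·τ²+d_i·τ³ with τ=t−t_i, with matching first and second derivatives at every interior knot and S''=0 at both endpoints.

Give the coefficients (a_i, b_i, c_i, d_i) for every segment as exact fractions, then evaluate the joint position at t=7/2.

  seg 0: a=-5 b=17/8 c=0 d=-1/8
  seg 1: a=-2 b=-5/4 c=-9/8 d=3/8
S(7/2) = -183/64

Δ: Δ0=1, Δ1=-2
row 1: diag=8, rhs=-18; c'=1/8, d'=-9/4
back: M1=-9/4
M: M0=0, M1=-9/4, M2=0
seg 0: a=-5, c=M0/2=0, d=(M1−M0)/(6·3)=-1/8, b=Δ0−h0·(2M0+M1)/6=17/8
seg 1: a=-2, c=M1/2=-9/8, d=(M2−M1)/(6·1)=3/8, b=Δ1−h1·(2M1+M2)/6=-5/4
t_q=7/2 → seg 1, τ=1/2; S=-2+-5/4·τ+-9/8·τ²+3/8·τ³=-183/64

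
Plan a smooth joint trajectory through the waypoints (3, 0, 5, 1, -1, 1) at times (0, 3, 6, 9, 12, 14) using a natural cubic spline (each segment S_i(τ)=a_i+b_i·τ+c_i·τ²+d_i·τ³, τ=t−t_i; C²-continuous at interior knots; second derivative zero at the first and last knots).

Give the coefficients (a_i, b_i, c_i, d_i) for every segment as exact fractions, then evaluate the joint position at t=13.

  seg 0: a=3 b=-29/15 c=0 d=14/135
  seg 1: a=0 b=13/15 c=14/15 d=-2/9
  seg 2: a=5 b=7/15 c=-16/15 d=7/45
  seg 3: a=1 b=-26/15 c=1/3 d=1/135
  seg 4: a=-1 b=7/15 c=2/5 d=-1/15
S(13) = -1/5

Δ: Δ0=-1, Δ1=5/3, Δ2=-4/3, Δ3=-2/3, Δ4=1
row 1: diag=12, rhs=16; c'=1/4, d'=4/3
row 2: denom=12−3·1/4=45/4; d'=(-18−3·4/3)/(45/4)=-88/45
row 3: denom=12−3·4/15=56/5; d'=(4−3·-88/45)/(56/5)=37/42
row 4: denom=10−3·15/56=515/56; d'=(10−3·37/42)/(515/56)=4/5
back: M4=4/5
back: M3=37/42−15/56·4/5=2/3
back: M2=-88/45−4/15·2/3=-32/15
back: M1=4/3−1/4·-32/15=28/15
M: M0=0, M1=28/15, M2=-32/15, M3=2/3, M4=4/5, M5=0
seg 0: a=3, c=M0/2=0, d=(M1−M0)/(6·3)=14/135, b=Δ0−h0·(2M0+M1)/6=-29/15
seg 1: a=0, c=M1/2=14/15, d=(M2−M1)/(6·3)=-2/9, b=Δ1−h1·(2M1+M2)/6=13/15
seg 2: a=5, c=M2/2=-16/15, d=(M3−M2)/(6·3)=7/45, b=Δ2−h2·(2M2+M3)/6=7/15
seg 3: a=1, c=M3/2=1/3, d=(M4−M3)/(6·3)=1/135, b=Δ3−h3·(2M3+M4)/6=-26/15
seg 4: a=-1, c=M4/2=2/5, d=(M5−M4)/(6·2)=-1/15, b=Δ4−h4·(2M4+M5)/6=7/15
t_q=13 → seg 4, τ=1; S=-1+7/15·τ+2/5·τ²+-1/15·τ³=-1/5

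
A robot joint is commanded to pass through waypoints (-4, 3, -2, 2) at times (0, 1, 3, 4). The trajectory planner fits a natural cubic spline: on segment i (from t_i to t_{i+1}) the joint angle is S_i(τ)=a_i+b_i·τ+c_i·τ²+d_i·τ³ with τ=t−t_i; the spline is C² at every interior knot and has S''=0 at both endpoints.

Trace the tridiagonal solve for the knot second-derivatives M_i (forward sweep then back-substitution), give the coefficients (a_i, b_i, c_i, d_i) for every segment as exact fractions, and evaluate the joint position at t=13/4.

  seg 0: a=-4 b=147/16 c=0 d=-35/16
  seg 1: a=3 b=21/8 c=-105/16 d=2
  seg 2: a=-2 b=3/8 c=87/16 d=-29/16
S(13/4) = -1633/1024

Δ: Δ0=7, Δ1=-5/2, Δ2=4
row 1: diag=6, rhs=-57; c'=1/3, d'=-19/2
row 2: denom=6−2·1/3=16/3; d'=(39−2·-19/2)/(16/3)=87/8
back: M2=87/8
back: M1=-19/2−1/3·87/8=-105/8
M: M0=0, M1=-105/8, M2=87/8, M3=0
seg 0: a=-4, c=M0/2=0, d=(M1−M0)/(6·1)=-35/16, b=Δ0−h0·(2M0+M1)/6=147/16
seg 1: a=3, c=M1/2=-105/16, d=(M2−M1)/(6·2)=2, b=Δ1−h1·(2M1+M2)/6=21/8
seg 2: a=-2, c=M2/2=87/16, d=(M3−M2)/(6·1)=-29/16, b=Δ2−h2·(2M2+M3)/6=3/8
t_q=13/4 → seg 2, τ=1/4; S=-2+3/8·τ+87/16·τ²+-29/16·τ³=-1633/1024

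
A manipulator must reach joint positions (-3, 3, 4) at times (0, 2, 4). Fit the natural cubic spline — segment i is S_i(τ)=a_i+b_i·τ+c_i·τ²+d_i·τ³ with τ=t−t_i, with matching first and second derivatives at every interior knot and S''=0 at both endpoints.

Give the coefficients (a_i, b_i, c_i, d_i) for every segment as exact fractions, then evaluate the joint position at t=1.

Δ: Δ0=3, Δ1=1/2
row 1: diag=8, rhs=-15; c'=1/4, d'=-15/8
back: M1=-15/8
M: M0=0, M1=-15/8, M2=0
seg 0: a=-3, c=M0/2=0, d=(M1−M0)/(6·2)=-5/32, b=Δ0−h0·(2M0+M1)/6=29/8
seg 1: a=3, c=M1/2=-15/16, d=(M2−M1)/(6·2)=5/32, b=Δ1−h1·(2M1+M2)/6=7/4
t_q=1 → seg 0, τ=1; S=-3+29/8·τ+0·τ²+-5/32·τ³=15/32

  seg 0: a=-3 b=29/8 c=0 d=-5/32
  seg 1: a=3 b=7/4 c=-15/16 d=5/32
S(1) = 15/32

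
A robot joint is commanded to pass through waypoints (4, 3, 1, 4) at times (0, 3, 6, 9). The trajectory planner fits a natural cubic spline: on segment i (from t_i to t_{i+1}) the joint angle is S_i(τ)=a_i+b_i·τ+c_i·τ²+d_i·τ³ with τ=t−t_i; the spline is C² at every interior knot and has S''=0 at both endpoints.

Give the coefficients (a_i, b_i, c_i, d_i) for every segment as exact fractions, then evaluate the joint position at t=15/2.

  seg 0: a=4 b=-2/15 c=0 d=-1/45
  seg 1: a=3 b=-11/15 c=-1/5 d=2/27
  seg 2: a=1 b=1/15 c=7/15 d=-7/135
S(15/2) = 79/40

Δ: Δ0=-1/3, Δ1=-2/3, Δ2=1
row 1: diag=12, rhs=-2; c'=1/4, d'=-1/6
row 2: denom=12−3·1/4=45/4; d'=(10−3·-1/6)/(45/4)=14/15
back: M2=14/15
back: M1=-1/6−1/4·14/15=-2/5
M: M0=0, M1=-2/5, M2=14/15, M3=0
seg 0: a=4, c=M0/2=0, d=(M1−M0)/(6·3)=-1/45, b=Δ0−h0·(2M0+M1)/6=-2/15
seg 1: a=3, c=M1/2=-1/5, d=(M2−M1)/(6·3)=2/27, b=Δ1−h1·(2M1+M2)/6=-11/15
seg 2: a=1, c=M2/2=7/15, d=(M3−M2)/(6·3)=-7/135, b=Δ2−h2·(2M2+M3)/6=1/15
t_q=15/2 → seg 2, τ=3/2; S=1+1/15·τ+7/15·τ²+-7/135·τ³=79/40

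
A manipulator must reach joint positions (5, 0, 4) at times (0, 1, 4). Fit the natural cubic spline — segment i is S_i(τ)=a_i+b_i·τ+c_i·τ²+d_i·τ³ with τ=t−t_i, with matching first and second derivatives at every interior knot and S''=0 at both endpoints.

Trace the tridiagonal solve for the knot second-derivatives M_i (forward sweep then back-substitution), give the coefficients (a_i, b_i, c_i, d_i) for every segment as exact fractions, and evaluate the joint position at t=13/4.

  seg 0: a=5 b=-139/24 c=0 d=19/24
  seg 1: a=0 b=-41/12 c=19/8 d=-19/72
S(13/4) = 681/512

Δ: Δ0=-5, Δ1=4/3
row 1: diag=8, rhs=38; c'=3/8, d'=19/4
back: M1=19/4
M: M0=0, M1=19/4, M2=0
seg 0: a=5, c=M0/2=0, d=(M1−M0)/(6·1)=19/24, b=Δ0−h0·(2M0+M1)/6=-139/24
seg 1: a=0, c=M1/2=19/8, d=(M2−M1)/(6·3)=-19/72, b=Δ1−h1·(2M1+M2)/6=-41/12
t_q=13/4 → seg 1, τ=9/4; S=0+-41/12·τ+19/8·τ²+-19/72·τ³=681/512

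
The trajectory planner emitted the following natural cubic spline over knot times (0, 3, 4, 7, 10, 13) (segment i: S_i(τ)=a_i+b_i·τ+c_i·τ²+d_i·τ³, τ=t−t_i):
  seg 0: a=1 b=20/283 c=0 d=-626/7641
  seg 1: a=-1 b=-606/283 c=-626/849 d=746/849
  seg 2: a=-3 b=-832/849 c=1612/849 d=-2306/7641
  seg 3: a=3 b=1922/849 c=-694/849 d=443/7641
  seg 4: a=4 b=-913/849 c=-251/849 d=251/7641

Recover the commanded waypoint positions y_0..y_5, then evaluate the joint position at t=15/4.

y_0 = S_0(0) = a_0 = 1
y_1 = S_1(0) = a_1 = -1
y_2 = S_2(0) = a_2 = -3
y_3 = S_3(0) = a_3 = 3
y_4 = S_4(0) = a_4 = 4
y_5 = S_4(3) = -1
t_q=15/4 is in segment 1 (τ=3/4); S_1(τ)=-23999/9056

y_0=1 y_1=-1 y_2=-3 y_3=3 y_4=4 y_5=-1
S(15/4) = -23999/9056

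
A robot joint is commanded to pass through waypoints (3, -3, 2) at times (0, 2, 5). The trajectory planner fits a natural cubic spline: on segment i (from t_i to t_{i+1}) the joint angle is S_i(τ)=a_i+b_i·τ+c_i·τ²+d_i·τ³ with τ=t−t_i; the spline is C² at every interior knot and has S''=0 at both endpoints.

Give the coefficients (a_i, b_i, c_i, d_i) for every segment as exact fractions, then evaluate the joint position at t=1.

Δ: Δ0=-3, Δ1=5/3
row 1: diag=10, rhs=28; c'=3/10, d'=14/5
back: M1=14/5
M: M0=0, M1=14/5, M2=0
seg 0: a=3, c=M0/2=0, d=(M1−M0)/(6·2)=7/30, b=Δ0−h0·(2M0+M1)/6=-59/15
seg 1: a=-3, c=M1/2=7/5, d=(M2−M1)/(6·3)=-7/45, b=Δ1−h1·(2M1+M2)/6=-17/15
t_q=1 → seg 0, τ=1; S=3+-59/15·τ+0·τ²+7/30·τ³=-7/10

  seg 0: a=3 b=-59/15 c=0 d=7/30
  seg 1: a=-3 b=-17/15 c=7/5 d=-7/45
S(1) = -7/10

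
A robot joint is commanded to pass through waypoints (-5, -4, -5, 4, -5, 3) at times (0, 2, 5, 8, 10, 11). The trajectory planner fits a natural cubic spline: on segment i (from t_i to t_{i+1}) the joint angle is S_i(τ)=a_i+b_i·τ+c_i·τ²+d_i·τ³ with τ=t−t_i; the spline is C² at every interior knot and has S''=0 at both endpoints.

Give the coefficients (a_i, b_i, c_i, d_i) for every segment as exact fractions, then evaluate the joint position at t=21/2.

  seg 0: a=-5 b=142/129 c=0 d=-155/1032
  seg 1: a=-4 b=-181/258 c=-155/172 d=1585/4644
  seg 2: a=-5 b=1603/516 c=280/129 d=-3415/4644
  seg 3: a=4 b=-961/258 c=-765/172 d=2095/1032
  seg 4: a=-5 b=367/129 c=665/86 d=-665/258
S(21/2) = -1353/688

Δ: Δ0=1/2, Δ1=-1/3, Δ2=3, Δ3=-9/2, Δ4=8
row 1: diag=10, rhs=-5; c'=3/10, d'=-1/2
row 2: denom=12−3·3/10=111/10; d'=(20−3·-1/2)/(111/10)=215/111
row 3: denom=10−3·10/37=340/37; d'=(-45−3·215/111)/(340/37)=-94/17
row 4: denom=6−2·37/170=473/85; d'=(75−2·-94/17)/(473/85)=665/43
back: M4=665/43
back: M3=-94/17−37/170·665/43=-765/86
back: M2=215/111−10/37·-765/86=560/129
back: M1=-1/2−3/10·560/129=-155/86
M: M0=0, M1=-155/86, M2=560/129, M3=-765/86, M4=665/43, M5=0
seg 0: a=-5, c=M0/2=0, d=(M1−M0)/(6·2)=-155/1032, b=Δ0−h0·(2M0+M1)/6=142/129
seg 1: a=-4, c=M1/2=-155/172, d=(M2−M1)/(6·3)=1585/4644, b=Δ1−h1·(2M1+M2)/6=-181/258
seg 2: a=-5, c=M2/2=280/129, d=(M3−M2)/(6·3)=-3415/4644, b=Δ2−h2·(2M2+M3)/6=1603/516
seg 3: a=4, c=M3/2=-765/172, d=(M4−M3)/(6·2)=2095/1032, b=Δ3−h3·(2M3+M4)/6=-961/258
seg 4: a=-5, c=M4/2=665/86, d=(M5−M4)/(6·1)=-665/258, b=Δ4−h4·(2M4+M5)/6=367/129
t_q=21/2 → seg 4, τ=1/2; S=-5+367/129·τ+665/86·τ²+-665/258·τ³=-1353/688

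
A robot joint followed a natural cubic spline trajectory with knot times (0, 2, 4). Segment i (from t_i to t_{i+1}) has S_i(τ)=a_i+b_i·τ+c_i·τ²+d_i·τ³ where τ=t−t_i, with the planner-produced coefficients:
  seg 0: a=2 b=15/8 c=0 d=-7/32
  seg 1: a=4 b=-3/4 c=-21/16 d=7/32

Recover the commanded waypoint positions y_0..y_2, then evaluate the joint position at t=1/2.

y_0=2 y_1=4 y_2=-1
S(1/2) = 745/256

y_0 = S_0(0) = a_0 = 2
y_1 = S_1(0) = a_1 = 4
y_2 = S_1(2) = -1
t_q=1/2 is in segment 0 (τ=1/2); S_0(τ)=745/256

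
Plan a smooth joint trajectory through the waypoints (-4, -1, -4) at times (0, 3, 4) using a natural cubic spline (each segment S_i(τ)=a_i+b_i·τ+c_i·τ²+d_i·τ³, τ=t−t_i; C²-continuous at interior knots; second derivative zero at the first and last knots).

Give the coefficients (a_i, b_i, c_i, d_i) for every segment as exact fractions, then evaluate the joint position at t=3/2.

Δ: Δ0=1, Δ1=-3
row 1: diag=8, rhs=-24; c'=1/8, d'=-3
back: M1=-3
M: M0=0, M1=-3, M2=0
seg 0: a=-4, c=M0/2=0, d=(M1−M0)/(6·3)=-1/6, b=Δ0−h0·(2M0+M1)/6=5/2
seg 1: a=-1, c=M1/2=-3/2, d=(M2−M1)/(6·1)=1/2, b=Δ1−h1·(2M1+M2)/6=-2
t_q=3/2 → seg 0, τ=3/2; S=-4+5/2·τ+0·τ²+-1/6·τ³=-13/16

  seg 0: a=-4 b=5/2 c=0 d=-1/6
  seg 1: a=-1 b=-2 c=-3/2 d=1/2
S(3/2) = -13/16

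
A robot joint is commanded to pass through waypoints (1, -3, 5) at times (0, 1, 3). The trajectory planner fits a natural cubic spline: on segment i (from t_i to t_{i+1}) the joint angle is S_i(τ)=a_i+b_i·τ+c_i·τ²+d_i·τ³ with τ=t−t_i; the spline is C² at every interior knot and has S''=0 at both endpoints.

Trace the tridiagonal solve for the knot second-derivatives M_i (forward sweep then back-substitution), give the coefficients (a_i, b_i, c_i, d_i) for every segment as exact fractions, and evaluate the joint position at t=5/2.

Δ: Δ0=-4, Δ1=4
row 1: diag=6, rhs=48; c'=1/3, d'=8
back: M1=8
M: M0=0, M1=8, M2=0
seg 0: a=1, c=M0/2=0, d=(M1−M0)/(6·1)=4/3, b=Δ0−h0·(2M0+M1)/6=-16/3
seg 1: a=-3, c=M1/2=4, d=(M2−M1)/(6·2)=-2/3, b=Δ1−h1·(2M1+M2)/6=-4/3
t_q=5/2 → seg 1, τ=3/2; S=-3+-4/3·τ+4·τ²+-2/3·τ³=7/4

  seg 0: a=1 b=-16/3 c=0 d=4/3
  seg 1: a=-3 b=-4/3 c=4 d=-2/3
S(5/2) = 7/4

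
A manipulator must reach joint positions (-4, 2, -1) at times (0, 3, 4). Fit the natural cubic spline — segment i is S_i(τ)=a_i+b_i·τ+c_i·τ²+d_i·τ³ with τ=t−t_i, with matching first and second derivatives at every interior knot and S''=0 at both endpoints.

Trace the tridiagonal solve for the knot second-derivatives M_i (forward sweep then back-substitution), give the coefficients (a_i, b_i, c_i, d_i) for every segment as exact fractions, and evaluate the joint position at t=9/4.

Δ: Δ0=2, Δ1=-3
row 1: diag=8, rhs=-30; c'=1/8, d'=-15/4
back: M1=-15/4
M: M0=0, M1=-15/4, M2=0
seg 0: a=-4, c=M0/2=0, d=(M1−M0)/(6·3)=-5/24, b=Δ0−h0·(2M0+M1)/6=31/8
seg 1: a=2, c=M1/2=-15/8, d=(M2−M1)/(6·1)=5/8, b=Δ1−h1·(2M1+M2)/6=-7/4
t_q=9/4 → seg 0, τ=9/4; S=-4+31/8·τ+0·τ²+-5/24·τ³=1201/512

  seg 0: a=-4 b=31/8 c=0 d=-5/24
  seg 1: a=2 b=-7/4 c=-15/8 d=5/8
S(9/4) = 1201/512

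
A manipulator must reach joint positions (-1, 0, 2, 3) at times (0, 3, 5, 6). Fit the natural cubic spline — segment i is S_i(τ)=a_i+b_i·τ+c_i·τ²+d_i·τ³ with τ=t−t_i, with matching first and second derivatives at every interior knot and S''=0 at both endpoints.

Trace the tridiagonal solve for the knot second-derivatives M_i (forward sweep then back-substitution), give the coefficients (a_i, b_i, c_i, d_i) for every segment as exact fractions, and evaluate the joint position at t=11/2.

  seg 0: a=-1 b=5/42 c=0 d=1/42
  seg 1: a=0 b=16/21 c=3/14 d=-1/21
  seg 2: a=2 b=22/21 c=-1/14 d=1/42
S(11/2) = 281/112

Δ: Δ0=1/3, Δ1=1, Δ2=1
row 1: diag=10, rhs=4; c'=1/5, d'=2/5
row 2: denom=6−2·1/5=28/5; d'=(0−2·2/5)/(28/5)=-1/7
back: M2=-1/7
back: M1=2/5−1/5·-1/7=3/7
M: M0=0, M1=3/7, M2=-1/7, M3=0
seg 0: a=-1, c=M0/2=0, d=(M1−M0)/(6·3)=1/42, b=Δ0−h0·(2M0+M1)/6=5/42
seg 1: a=0, c=M1/2=3/14, d=(M2−M1)/(6·2)=-1/21, b=Δ1−h1·(2M1+M2)/6=16/21
seg 2: a=2, c=M2/2=-1/14, d=(M3−M2)/(6·1)=1/42, b=Δ2−h2·(2M2+M3)/6=22/21
t_q=11/2 → seg 2, τ=1/2; S=2+22/21·τ+-1/14·τ²+1/42·τ³=281/112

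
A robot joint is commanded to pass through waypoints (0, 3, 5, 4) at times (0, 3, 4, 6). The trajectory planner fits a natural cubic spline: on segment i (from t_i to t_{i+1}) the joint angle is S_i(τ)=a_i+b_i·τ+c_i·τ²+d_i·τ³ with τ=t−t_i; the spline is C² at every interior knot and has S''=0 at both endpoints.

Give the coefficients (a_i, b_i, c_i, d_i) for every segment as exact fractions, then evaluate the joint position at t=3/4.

  seg 0: a=0 b=43/94 c=0 d=17/282
  seg 1: a=3 b=98/47 c=51/94 d=-59/94
  seg 2: a=5 b=121/94 c=-63/47 d=21/94
S(3/4) = 2217/6016

Δ: Δ0=1, Δ1=2, Δ2=-1/2
row 1: diag=8, rhs=6; c'=1/8, d'=3/4
row 2: denom=6−1·1/8=47/8; d'=(-15−1·3/4)/(47/8)=-126/47
back: M2=-126/47
back: M1=3/4−1/8·-126/47=51/47
M: M0=0, M1=51/47, M2=-126/47, M3=0
seg 0: a=0, c=M0/2=0, d=(M1−M0)/(6·3)=17/282, b=Δ0−h0·(2M0+M1)/6=43/94
seg 1: a=3, c=M1/2=51/94, d=(M2−M1)/(6·1)=-59/94, b=Δ1−h1·(2M1+M2)/6=98/47
seg 2: a=5, c=M2/2=-63/47, d=(M3−M2)/(6·2)=21/94, b=Δ2−h2·(2M2+M3)/6=121/94
t_q=3/4 → seg 0, τ=3/4; S=0+43/94·τ+0·τ²+17/282·τ³=2217/6016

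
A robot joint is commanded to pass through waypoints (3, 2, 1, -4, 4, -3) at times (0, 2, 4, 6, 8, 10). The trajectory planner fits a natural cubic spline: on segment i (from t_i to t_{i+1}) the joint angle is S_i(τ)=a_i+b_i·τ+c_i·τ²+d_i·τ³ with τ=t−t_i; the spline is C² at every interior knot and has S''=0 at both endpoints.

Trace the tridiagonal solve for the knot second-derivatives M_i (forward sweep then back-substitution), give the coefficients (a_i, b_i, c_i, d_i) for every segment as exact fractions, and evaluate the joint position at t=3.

  seg 0: a=3 b=-168/209 c=0 d=127/1672
  seg 1: a=2 b=45/418 c=381/836 d=-635/1672
  seg 2: a=1 b=-549/209 c=-381/209 d=83/88
  seg 3: a=-4 b=585/418 c=3207/836 d=-265/209
  seg 4: a=4 b=639/418 c=-3153/836 d=1051/1672
S(3) = 3651/1672

Δ: Δ0=-1/2, Δ1=-1/2, Δ2=-5/2, Δ3=4, Δ4=-7/2
row 1: diag=8, rhs=0; c'=1/4, d'=0
row 2: denom=8−2·1/4=15/2; d'=(-12−2·0)/(15/2)=-8/5
row 3: denom=8−2·4/15=112/15; d'=(39−2·-8/5)/(112/15)=633/112
row 4: denom=8−2·15/56=209/28; d'=(-45−2·633/112)/(209/28)=-3153/418
back: M4=-3153/418
back: M3=633/112−15/56·-3153/418=3207/418
back: M2=-8/5−4/15·3207/418=-762/209
back: M1=0−1/4·-762/209=381/418
M: M0=0, M1=381/418, M2=-762/209, M3=3207/418, M4=-3153/418, M5=0
seg 0: a=3, c=M0/2=0, d=(M1−M0)/(6·2)=127/1672, b=Δ0−h0·(2M0+M1)/6=-168/209
seg 1: a=2, c=M1/2=381/836, d=(M2−M1)/(6·2)=-635/1672, b=Δ1−h1·(2M1+M2)/6=45/418
seg 2: a=1, c=M2/2=-381/209, d=(M3−M2)/(6·2)=83/88, b=Δ2−h2·(2M2+M3)/6=-549/209
seg 3: a=-4, c=M3/2=3207/836, d=(M4−M3)/(6·2)=-265/209, b=Δ3−h3·(2M3+M4)/6=585/418
seg 4: a=4, c=M4/2=-3153/836, d=(M5−M4)/(6·2)=1051/1672, b=Δ4−h4·(2M4+M5)/6=639/418
t_q=3 → seg 1, τ=1; S=2+45/418·τ+381/836·τ²+-635/1672·τ³=3651/1672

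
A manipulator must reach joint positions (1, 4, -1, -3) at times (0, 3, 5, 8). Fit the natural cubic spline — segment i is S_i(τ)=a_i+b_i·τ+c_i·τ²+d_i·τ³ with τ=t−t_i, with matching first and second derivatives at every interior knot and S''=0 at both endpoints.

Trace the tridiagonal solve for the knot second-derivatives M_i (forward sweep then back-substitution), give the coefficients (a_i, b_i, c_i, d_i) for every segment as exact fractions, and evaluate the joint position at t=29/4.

Δ: Δ0=1, Δ1=-5/2, Δ2=-2/3
row 1: diag=10, rhs=-21; c'=1/5, d'=-21/10
row 2: denom=10−2·1/5=48/5; d'=(11−2·-21/10)/(48/5)=19/12
back: M2=19/12
back: M1=-21/10−1/5·19/12=-29/12
M: M0=0, M1=-29/12, M2=19/12, M3=0
seg 0: a=1, c=M0/2=0, d=(M1−M0)/(6·3)=-29/216, b=Δ0−h0·(2M0+M1)/6=53/24
seg 1: a=4, c=M1/2=-29/24, d=(M2−M1)/(6·2)=1/3, b=Δ1−h1·(2M1+M2)/6=-17/12
seg 2: a=-1, c=M2/2=19/24, d=(M3−M2)/(6·3)=-19/216, b=Δ2−h2·(2M2+M3)/6=-9/4
t_q=29/4 → seg 2, τ=9/4; S=-1+-9/4·τ+19/24·τ²+-19/216·τ³=-1565/512

  seg 0: a=1 b=53/24 c=0 d=-29/216
  seg 1: a=4 b=-17/12 c=-29/24 d=1/3
  seg 2: a=-1 b=-9/4 c=19/24 d=-19/216
S(29/4) = -1565/512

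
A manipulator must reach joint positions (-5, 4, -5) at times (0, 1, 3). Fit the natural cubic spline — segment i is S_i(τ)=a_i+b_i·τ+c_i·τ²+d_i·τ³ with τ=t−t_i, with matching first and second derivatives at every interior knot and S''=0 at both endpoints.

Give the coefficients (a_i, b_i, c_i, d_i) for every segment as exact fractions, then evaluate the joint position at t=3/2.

Δ: Δ0=9, Δ1=-9/2
row 1: diag=6, rhs=-81; c'=1/3, d'=-27/2
back: M1=-27/2
M: M0=0, M1=-27/2, M2=0
seg 0: a=-5, c=M0/2=0, d=(M1−M0)/(6·1)=-9/4, b=Δ0−h0·(2M0+M1)/6=45/4
seg 1: a=4, c=M1/2=-27/4, d=(M2−M1)/(6·2)=9/8, b=Δ1−h1·(2M1+M2)/6=9/2
t_q=3/2 → seg 1, τ=1/2; S=4+9/2·τ+-27/4·τ²+9/8·τ³=301/64

  seg 0: a=-5 b=45/4 c=0 d=-9/4
  seg 1: a=4 b=9/2 c=-27/4 d=9/8
S(3/2) = 301/64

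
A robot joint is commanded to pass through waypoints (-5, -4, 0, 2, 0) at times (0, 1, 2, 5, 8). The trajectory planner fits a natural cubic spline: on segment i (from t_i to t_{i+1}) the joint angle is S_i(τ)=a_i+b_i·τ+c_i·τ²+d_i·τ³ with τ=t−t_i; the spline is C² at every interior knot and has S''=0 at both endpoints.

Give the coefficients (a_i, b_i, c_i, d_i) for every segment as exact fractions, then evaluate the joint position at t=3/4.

  seg 0: a=-5 b=13/112 c=0 d=99/112
  seg 1: a=-4 b=155/56 c=297/112 d=-159/112
  seg 2: a=0 b=61/16 c=-45/28 d=563/3024
  seg 3: a=2 b=-45/56 c=23/336 d=-23/3024
S(3/4) = -4649/1024

Δ: Δ0=1, Δ1=4, Δ2=2/3, Δ3=-2/3
row 1: diag=4, rhs=18; c'=1/4, d'=9/2
row 2: denom=8−1·1/4=31/4; d'=(-20−1·9/2)/(31/4)=-98/31
row 3: denom=12−3·12/31=336/31; d'=(-8−3·-98/31)/(336/31)=23/168
back: M3=23/168
back: M2=-98/31−12/31·23/168=-45/14
back: M1=9/2−1/4·-45/14=297/56
M: M0=0, M1=297/56, M2=-45/14, M3=23/168, M4=0
seg 0: a=-5, c=M0/2=0, d=(M1−M0)/(6·1)=99/112, b=Δ0−h0·(2M0+M1)/6=13/112
seg 1: a=-4, c=M1/2=297/112, d=(M2−M1)/(6·1)=-159/112, b=Δ1−h1·(2M1+M2)/6=155/56
seg 2: a=0, c=M2/2=-45/28, d=(M3−M2)/(6·3)=563/3024, b=Δ2−h2·(2M2+M3)/6=61/16
seg 3: a=2, c=M3/2=23/336, d=(M4−M3)/(6·3)=-23/3024, b=Δ3−h3·(2M3+M4)/6=-45/56
t_q=3/4 → seg 0, τ=3/4; S=-5+13/112·τ+0·τ²+99/112·τ³=-4649/1024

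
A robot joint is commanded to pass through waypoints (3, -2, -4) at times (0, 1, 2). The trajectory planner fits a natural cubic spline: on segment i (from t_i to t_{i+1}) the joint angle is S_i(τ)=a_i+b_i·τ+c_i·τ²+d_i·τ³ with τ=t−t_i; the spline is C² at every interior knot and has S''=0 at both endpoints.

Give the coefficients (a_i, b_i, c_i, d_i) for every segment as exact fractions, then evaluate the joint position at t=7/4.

Δ: Δ0=-5, Δ1=-2
row 1: diag=4, rhs=18; c'=1/4, d'=9/2
back: M1=9/2
M: M0=0, M1=9/2, M2=0
seg 0: a=3, c=M0/2=0, d=(M1−M0)/(6·1)=3/4, b=Δ0−h0·(2M0+M1)/6=-23/4
seg 1: a=-2, c=M1/2=9/4, d=(M2−M1)/(6·1)=-3/4, b=Δ1−h1·(2M1+M2)/6=-7/2
t_q=7/4 → seg 1, τ=3/4; S=-2+-7/2·τ+9/4·τ²+-3/4·τ³=-941/256

  seg 0: a=3 b=-23/4 c=0 d=3/4
  seg 1: a=-2 b=-7/2 c=9/4 d=-3/4
S(7/4) = -941/256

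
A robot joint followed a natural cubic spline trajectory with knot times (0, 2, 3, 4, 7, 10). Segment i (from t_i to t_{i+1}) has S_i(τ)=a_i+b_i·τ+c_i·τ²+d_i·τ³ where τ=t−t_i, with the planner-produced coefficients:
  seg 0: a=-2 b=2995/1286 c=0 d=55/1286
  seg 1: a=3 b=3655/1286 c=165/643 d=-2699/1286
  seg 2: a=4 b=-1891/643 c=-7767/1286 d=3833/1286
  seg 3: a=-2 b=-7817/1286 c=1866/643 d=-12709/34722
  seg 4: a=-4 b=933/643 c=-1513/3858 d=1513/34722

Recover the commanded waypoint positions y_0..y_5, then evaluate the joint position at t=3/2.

y_0=-2 y_1=3 y_2=4 y_3=-2 y_4=-4 y_5=-2
S(3/2) = 16849/10288

y_0 = S_0(0) = a_0 = -2
y_1 = S_1(0) = a_1 = 3
y_2 = S_2(0) = a_2 = 4
y_3 = S_3(0) = a_3 = -2
y_4 = S_4(0) = a_4 = -4
y_5 = S_4(3) = -2
t_q=3/2 is in segment 0 (τ=3/2); S_0(τ)=16849/10288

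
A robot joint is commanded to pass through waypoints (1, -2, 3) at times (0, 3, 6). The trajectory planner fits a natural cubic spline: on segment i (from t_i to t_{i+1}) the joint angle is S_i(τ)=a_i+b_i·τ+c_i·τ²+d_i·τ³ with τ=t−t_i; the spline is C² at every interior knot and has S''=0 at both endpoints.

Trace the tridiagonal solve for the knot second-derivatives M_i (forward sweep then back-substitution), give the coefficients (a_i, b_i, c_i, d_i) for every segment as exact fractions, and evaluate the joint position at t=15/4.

Δ: Δ0=-1, Δ1=5/3
row 1: diag=12, rhs=16; c'=1/4, d'=4/3
back: M1=4/3
M: M0=0, M1=4/3, M2=0
seg 0: a=1, c=M0/2=0, d=(M1−M0)/(6·3)=2/27, b=Δ0−h0·(2M0+M1)/6=-5/3
seg 1: a=-2, c=M1/2=2/3, d=(M2−M1)/(6·3)=-2/27, b=Δ1−h1·(2M1+M2)/6=1/3
t_q=15/4 → seg 1, τ=3/4; S=-2+1/3·τ+2/3·τ²+-2/27·τ³=-45/32

  seg 0: a=1 b=-5/3 c=0 d=2/27
  seg 1: a=-2 b=1/3 c=2/3 d=-2/27
S(15/4) = -45/32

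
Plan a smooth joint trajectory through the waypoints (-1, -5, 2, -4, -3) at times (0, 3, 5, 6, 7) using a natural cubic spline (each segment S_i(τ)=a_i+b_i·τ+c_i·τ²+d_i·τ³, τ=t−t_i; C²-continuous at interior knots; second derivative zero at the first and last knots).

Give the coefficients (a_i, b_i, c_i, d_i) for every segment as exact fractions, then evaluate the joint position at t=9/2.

  seg 0: a=-1 b=-5333/1284 c=0 d=1207/3852
  seg 1: a=-5 b=2765/642 c=1207/428 d=-4139/2568
  seg 2: a=2 b=-1205/321 c=-733/107 d=1478/321
  seg 3: a=-4 b=-1169/321 c=745/107 d=-745/321
S(9/2) = 16201/6848

Δ: Δ0=-4/3, Δ1=7/2, Δ2=-6, Δ3=1
row 1: diag=10, rhs=29; c'=1/5, d'=29/10
row 2: denom=6−2·1/5=28/5; d'=(-57−2·29/10)/(28/5)=-157/14
row 3: denom=4−1·5/28=107/28; d'=(42−1·-157/14)/(107/28)=1490/107
back: M3=1490/107
back: M2=-157/14−5/28·1490/107=-1466/107
back: M1=29/10−1/5·-1466/107=1207/214
M: M0=0, M1=1207/214, M2=-1466/107, M3=1490/107, M4=0
seg 0: a=-1, c=M0/2=0, d=(M1−M0)/(6·3)=1207/3852, b=Δ0−h0·(2M0+M1)/6=-5333/1284
seg 1: a=-5, c=M1/2=1207/428, d=(M2−M1)/(6·2)=-4139/2568, b=Δ1−h1·(2M1+M2)/6=2765/642
seg 2: a=2, c=M2/2=-733/107, d=(M3−M2)/(6·1)=1478/321, b=Δ2−h2·(2M2+M3)/6=-1205/321
seg 3: a=-4, c=M3/2=745/107, d=(M4−M3)/(6·1)=-745/321, b=Δ3−h3·(2M3+M4)/6=-1169/321
t_q=9/2 → seg 1, τ=3/2; S=-5+2765/642·τ+1207/428·τ²+-4139/2568·τ³=16201/6848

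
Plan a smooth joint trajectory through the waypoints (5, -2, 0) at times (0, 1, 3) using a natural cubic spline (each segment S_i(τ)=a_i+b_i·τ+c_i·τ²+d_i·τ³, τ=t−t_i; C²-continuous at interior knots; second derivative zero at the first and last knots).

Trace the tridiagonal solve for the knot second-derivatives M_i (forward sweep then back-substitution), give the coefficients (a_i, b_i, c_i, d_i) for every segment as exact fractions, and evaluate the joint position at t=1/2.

Δ: Δ0=-7, Δ1=1
row 1: diag=6, rhs=48; c'=1/3, d'=8
back: M1=8
M: M0=0, M1=8, M2=0
seg 0: a=5, c=M0/2=0, d=(M1−M0)/(6·1)=4/3, b=Δ0−h0·(2M0+M1)/6=-25/3
seg 1: a=-2, c=M1/2=4, d=(M2−M1)/(6·2)=-2/3, b=Δ1−h1·(2M1+M2)/6=-13/3
t_q=1/2 → seg 0, τ=1/2; S=5+-25/3·τ+0·τ²+4/3·τ³=1

  seg 0: a=5 b=-25/3 c=0 d=4/3
  seg 1: a=-2 b=-13/3 c=4 d=-2/3
S(1/2) = 1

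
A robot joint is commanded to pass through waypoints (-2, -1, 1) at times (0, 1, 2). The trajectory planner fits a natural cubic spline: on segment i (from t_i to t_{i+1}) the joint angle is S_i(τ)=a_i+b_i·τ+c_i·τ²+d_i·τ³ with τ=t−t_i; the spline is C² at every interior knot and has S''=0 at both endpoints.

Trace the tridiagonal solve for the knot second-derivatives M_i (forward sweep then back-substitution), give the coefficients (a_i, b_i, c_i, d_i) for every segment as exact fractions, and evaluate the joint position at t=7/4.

  seg 0: a=-2 b=3/4 c=0 d=1/4
  seg 1: a=-1 b=3/2 c=3/4 d=-1/4
S(7/4) = 113/256

Δ: Δ0=1, Δ1=2
row 1: diag=4, rhs=6; c'=1/4, d'=3/2
back: M1=3/2
M: M0=0, M1=3/2, M2=0
seg 0: a=-2, c=M0/2=0, d=(M1−M0)/(6·1)=1/4, b=Δ0−h0·(2M0+M1)/6=3/4
seg 1: a=-1, c=M1/2=3/4, d=(M2−M1)/(6·1)=-1/4, b=Δ1−h1·(2M1+M2)/6=3/2
t_q=7/4 → seg 1, τ=3/4; S=-1+3/2·τ+3/4·τ²+-1/4·τ³=113/256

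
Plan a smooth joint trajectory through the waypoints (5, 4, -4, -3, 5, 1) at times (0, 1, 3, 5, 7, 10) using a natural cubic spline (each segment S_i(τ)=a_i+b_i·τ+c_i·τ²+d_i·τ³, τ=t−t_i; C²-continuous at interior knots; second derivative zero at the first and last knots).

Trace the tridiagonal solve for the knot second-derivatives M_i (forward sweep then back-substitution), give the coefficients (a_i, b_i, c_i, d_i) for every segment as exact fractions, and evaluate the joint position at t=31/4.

Δ: Δ0=-1, Δ1=-4, Δ2=1/2, Δ3=4, Δ4=-4/3
row 1: diag=6, rhs=-18; c'=1/3, d'=-3
row 2: denom=8−2·1/3=22/3; d'=(27−2·-3)/(22/3)=9/2
row 3: denom=8−2·3/11=82/11; d'=(21−2·9/2)/(82/11)=66/41
row 4: denom=10−2·11/41=388/41; d'=(-32−2·66/41)/(388/41)=-361/97
back: M4=-361/97
back: M3=66/41−11/41·-361/97=253/97
back: M2=9/2−3/11·253/97=735/194
back: M1=-3−1/3·735/194=-827/194
M: M0=0, M1=-827/194, M2=735/194, M3=253/97, M4=-361/97, M5=0
seg 0: a=5, c=M0/2=0, d=(M1−M0)/(6·1)=-827/1164, b=Δ0−h0·(2M0+M1)/6=-337/1164
seg 1: a=4, c=M1/2=-827/388, d=(M2−M1)/(6·2)=781/1164, b=Δ1−h1·(2M1+M2)/6=-1409/582
seg 2: a=-4, c=M2/2=735/388, d=(M3−M2)/(6·2)=-229/2328, b=Δ2−h2·(2M2+M3)/6=-1685/582
seg 3: a=-3, c=M3/2=253/194, d=(M4−M3)/(6·2)=-307/582, b=Δ3−h3·(2M3+M4)/6=1019/291
seg 4: a=5, c=M4/2=-361/194, d=(M5−M4)/(6·3)=361/1746, b=Δ4−h4·(2M4+M5)/6=695/291
t_q=31/4 → seg 4, τ=3/4; S=5+695/291·τ+-361/194·τ²+361/1746·τ³=72407/12416

  seg 0: a=5 b=-337/1164 c=0 d=-827/1164
  seg 1: a=4 b=-1409/582 c=-827/388 d=781/1164
  seg 2: a=-4 b=-1685/582 c=735/388 d=-229/2328
  seg 3: a=-3 b=1019/291 c=253/194 d=-307/582
  seg 4: a=5 b=695/291 c=-361/194 d=361/1746
S(31/4) = 72407/12416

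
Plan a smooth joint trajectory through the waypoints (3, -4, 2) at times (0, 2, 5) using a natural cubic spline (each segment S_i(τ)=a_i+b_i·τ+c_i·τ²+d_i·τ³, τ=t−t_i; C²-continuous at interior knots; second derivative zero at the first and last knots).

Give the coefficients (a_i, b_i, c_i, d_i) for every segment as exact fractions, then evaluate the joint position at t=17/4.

Δ: Δ0=-7/2, Δ1=2
row 1: diag=10, rhs=33; c'=3/10, d'=33/10
back: M1=33/10
M: M0=0, M1=33/10, M2=0
seg 0: a=3, c=M0/2=0, d=(M1−M0)/(6·2)=11/40, b=Δ0−h0·(2M0+M1)/6=-23/5
seg 1: a=-4, c=M1/2=33/20, d=(M2−M1)/(6·3)=-11/60, b=Δ1−h1·(2M1+M2)/6=-13/10
t_q=17/4 → seg 1, τ=9/4; S=-4+-13/10·τ+33/20·τ²+-11/60·τ³=-169/256

  seg 0: a=3 b=-23/5 c=0 d=11/40
  seg 1: a=-4 b=-13/10 c=33/20 d=-11/60
S(17/4) = -169/256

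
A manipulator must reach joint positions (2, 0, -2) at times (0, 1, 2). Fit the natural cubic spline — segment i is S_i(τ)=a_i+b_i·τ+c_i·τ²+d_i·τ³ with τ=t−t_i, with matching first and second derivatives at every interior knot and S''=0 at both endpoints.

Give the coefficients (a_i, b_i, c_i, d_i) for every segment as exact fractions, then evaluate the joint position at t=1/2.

  seg 0: a=2 b=-2 c=0 d=0
  seg 1: a=0 b=-2 c=0 d=0
S(1/2) = 1

Δ: Δ0=-2, Δ1=-2
row 1: diag=4, rhs=0; c'=1/4, d'=0
back: M1=0
M: M0=0, M1=0, M2=0
seg 0: a=2, c=M0/2=0, d=(M1−M0)/(6·1)=0, b=Δ0−h0·(2M0+M1)/6=-2
seg 1: a=0, c=M1/2=0, d=(M2−M1)/(6·1)=0, b=Δ1−h1·(2M1+M2)/6=-2
t_q=1/2 → seg 0, τ=1/2; S=2+-2·τ+0·τ²+0·τ³=1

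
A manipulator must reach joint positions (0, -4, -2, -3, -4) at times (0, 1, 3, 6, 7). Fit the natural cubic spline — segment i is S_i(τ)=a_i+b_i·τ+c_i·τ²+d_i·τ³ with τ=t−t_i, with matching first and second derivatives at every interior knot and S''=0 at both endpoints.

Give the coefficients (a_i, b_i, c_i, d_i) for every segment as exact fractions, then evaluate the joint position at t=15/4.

Δ: Δ0=-4, Δ1=1, Δ2=-1/3, Δ3=-1
row 1: diag=6, rhs=30; c'=1/3, d'=5
row 2: denom=10−2·1/3=28/3; d'=(-8−2·5)/(28/3)=-27/14
row 3: denom=8−3·9/28=197/28; d'=(-4−3·-27/14)/(197/28)=50/197
back: M3=50/197
back: M2=-27/14−9/28·50/197=-396/197
back: M1=5−1/3·-396/197=1117/197
M: M0=0, M1=1117/197, M2=-396/197, M3=50/197, M4=0
seg 0: a=0, c=M0/2=0, d=(M1−M0)/(6·1)=1117/1182, b=Δ0−h0·(2M0+M1)/6=-5845/1182
seg 1: a=-4, c=M1/2=1117/394, d=(M2−M1)/(6·2)=-1513/2364, b=Δ1−h1·(2M1+M2)/6=-1247/591
seg 2: a=-2, c=M2/2=-198/197, d=(M3−M2)/(6·3)=223/1773, b=Δ2−h2·(2M2+M3)/6=916/591
seg 3: a=-3, c=M3/2=25/197, d=(M4−M3)/(6·1)=-25/591, b=Δ3−h3·(2M3+M4)/6=-641/591
t_q=15/4 → seg 2, τ=3/4; S=-2+916/591·τ+-198/197·τ²+223/1773·τ³=-17019/12608

  seg 0: a=0 b=-5845/1182 c=0 d=1117/1182
  seg 1: a=-4 b=-1247/591 c=1117/394 d=-1513/2364
  seg 2: a=-2 b=916/591 c=-198/197 d=223/1773
  seg 3: a=-3 b=-641/591 c=25/197 d=-25/591
S(15/4) = -17019/12608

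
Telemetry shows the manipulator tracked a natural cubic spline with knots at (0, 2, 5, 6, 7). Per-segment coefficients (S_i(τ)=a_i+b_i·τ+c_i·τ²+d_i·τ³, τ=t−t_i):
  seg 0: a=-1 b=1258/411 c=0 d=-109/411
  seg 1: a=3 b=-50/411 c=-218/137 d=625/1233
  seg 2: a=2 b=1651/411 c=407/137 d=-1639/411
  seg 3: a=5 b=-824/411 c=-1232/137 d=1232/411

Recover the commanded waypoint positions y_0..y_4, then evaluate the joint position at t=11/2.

y_0 = S_0(0) = a_0 = -1
y_1 = S_1(0) = a_1 = 3
y_2 = S_2(0) = a_2 = 2
y_3 = S_3(0) = a_3 = 5
y_4 = S_3(1) = -3
t_q=11/2 is in segment 2 (τ=1/2); S_2(τ)=4661/1096

y_0=-1 y_1=3 y_2=2 y_3=5 y_4=-3
S(11/2) = 4661/1096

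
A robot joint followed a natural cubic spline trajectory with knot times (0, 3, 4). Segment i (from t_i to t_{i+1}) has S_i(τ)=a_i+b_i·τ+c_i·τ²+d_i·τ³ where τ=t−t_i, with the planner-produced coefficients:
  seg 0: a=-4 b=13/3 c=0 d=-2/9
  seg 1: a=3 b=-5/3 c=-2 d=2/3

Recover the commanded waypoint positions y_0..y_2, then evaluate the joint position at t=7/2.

y_0 = S_0(0) = a_0 = -4
y_1 = S_1(0) = a_1 = 3
y_2 = S_1(1) = 0
t_q=7/2 is in segment 1 (τ=1/2); S_1(τ)=7/4

y_0=-4 y_1=3 y_2=0
S(7/2) = 7/4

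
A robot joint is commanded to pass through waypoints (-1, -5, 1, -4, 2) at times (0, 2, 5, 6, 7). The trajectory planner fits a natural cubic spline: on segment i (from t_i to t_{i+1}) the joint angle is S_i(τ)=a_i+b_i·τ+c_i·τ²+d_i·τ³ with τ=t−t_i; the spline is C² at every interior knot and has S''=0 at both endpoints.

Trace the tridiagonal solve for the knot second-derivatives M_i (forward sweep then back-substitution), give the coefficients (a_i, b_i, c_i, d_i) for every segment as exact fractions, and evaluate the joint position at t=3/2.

Δ: Δ0=-2, Δ1=2, Δ2=-5, Δ3=6
row 1: diag=10, rhs=24; c'=3/10, d'=12/5
row 2: denom=8−3·3/10=71/10; d'=(-42−3·12/5)/(71/10)=-492/71
row 3: denom=4−1·10/71=274/71; d'=(66−1·-492/71)/(274/71)=2589/137
back: M3=2589/137
back: M2=-492/71−10/71·2589/137=-1314/137
back: M1=12/5−3/10·-1314/137=723/137
M: M0=0, M1=723/137, M2=-1314/137, M3=2589/137, M4=0
seg 0: a=-1, c=M0/2=0, d=(M1−M0)/(6·2)=241/548, b=Δ0−h0·(2M0+M1)/6=-515/137
seg 1: a=-5, c=M1/2=723/274, d=(M2−M1)/(6·3)=-679/822, b=Δ1−h1·(2M1+M2)/6=208/137
seg 2: a=1, c=M2/2=-657/137, d=(M3−M2)/(6·1)=1301/274, b=Δ2−h2·(2M2+M3)/6=-1357/274
seg 3: a=-4, c=M3/2=2589/274, d=(M4−M3)/(6·1)=-863/274, b=Δ3−h3·(2M3+M4)/6=-41/137
t_q=3/2 → seg 0, τ=3/2; S=-1+-515/137·τ+0·τ²+241/548·τ³=-22597/4384

  seg 0: a=-1 b=-515/137 c=0 d=241/548
  seg 1: a=-5 b=208/137 c=723/274 d=-679/822
  seg 2: a=1 b=-1357/274 c=-657/137 d=1301/274
  seg 3: a=-4 b=-41/137 c=2589/274 d=-863/274
S(3/2) = -22597/4384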